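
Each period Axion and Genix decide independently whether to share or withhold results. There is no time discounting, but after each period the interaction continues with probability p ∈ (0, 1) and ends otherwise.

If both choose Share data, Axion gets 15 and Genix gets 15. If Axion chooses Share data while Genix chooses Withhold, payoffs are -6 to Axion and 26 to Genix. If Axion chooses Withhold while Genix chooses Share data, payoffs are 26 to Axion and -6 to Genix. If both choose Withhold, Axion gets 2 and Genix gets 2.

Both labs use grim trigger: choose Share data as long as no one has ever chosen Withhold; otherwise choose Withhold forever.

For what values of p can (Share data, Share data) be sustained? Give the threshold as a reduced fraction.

With no time discounting, the continuation probability p plays the role of the discount factor.
Grim-trigger IC: 15/(1−p) ≥ 26 + 2p/(1−p) ⇒ p ≥ (26−15)/(26−2) = 11/24.

11/24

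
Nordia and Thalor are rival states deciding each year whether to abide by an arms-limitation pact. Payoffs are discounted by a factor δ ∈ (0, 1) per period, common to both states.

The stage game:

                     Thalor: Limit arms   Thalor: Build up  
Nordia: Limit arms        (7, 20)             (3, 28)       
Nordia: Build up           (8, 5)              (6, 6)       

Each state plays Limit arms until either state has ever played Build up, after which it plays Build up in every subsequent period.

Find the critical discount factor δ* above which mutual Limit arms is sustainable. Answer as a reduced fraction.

Nordia: cooperation gives 7 each period; deviation gives 8 once then 6 forever.
  7/(1−δ) ≥ 8 + 6δ/(1−δ) ⇒ δ ≥ 1/2.
Thalor: cooperation gives 20 each period; deviation gives 28 once then 6 forever.
  δ ≥ 8/22 = 4/11.
Both must hold, so the binding constraint is Nordia's: δ ≥ 1/2.

1/2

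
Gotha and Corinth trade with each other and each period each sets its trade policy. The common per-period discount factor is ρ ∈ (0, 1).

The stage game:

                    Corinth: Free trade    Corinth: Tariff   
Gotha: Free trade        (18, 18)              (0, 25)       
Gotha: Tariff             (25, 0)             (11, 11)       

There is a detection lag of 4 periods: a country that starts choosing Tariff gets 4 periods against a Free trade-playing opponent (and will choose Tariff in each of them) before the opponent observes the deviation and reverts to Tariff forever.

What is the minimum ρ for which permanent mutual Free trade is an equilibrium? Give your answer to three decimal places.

0.841

The best deviation is to choose Tariff for all 4 undetected periods, earning 25 each, then 11 forever once detected.
Deviation value: 25(1−ρ^4)/(1−ρ) + 11ρ^4/(1−ρ); cooperation value: 18/(1−ρ).
IC: 18 ≥ 25(1−ρ^4) + 11ρ^4 = 25 − 14ρ^4.
So ρ^4 ≥ 7/14 = 1/2, giving ρ ≥ (1/2)^(1/4) ≈ 0.841.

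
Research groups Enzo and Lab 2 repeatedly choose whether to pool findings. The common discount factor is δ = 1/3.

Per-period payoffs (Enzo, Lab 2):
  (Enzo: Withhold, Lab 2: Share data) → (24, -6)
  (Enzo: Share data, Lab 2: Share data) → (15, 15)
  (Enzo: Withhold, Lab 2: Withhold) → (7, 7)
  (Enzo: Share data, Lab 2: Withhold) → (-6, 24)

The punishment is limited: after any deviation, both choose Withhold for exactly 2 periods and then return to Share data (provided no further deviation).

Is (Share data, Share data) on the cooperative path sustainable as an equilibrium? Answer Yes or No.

A one-shot deviation gives 24 now, then 7 for 2 periods, then back to 15.
Gain from deviating: (24−15) today; loss: (15−7) in each of the next 2 periods.
No-deviation condition: (15−7)(δ+…+δ^2) ≥ 24−15, i.e. δ+…+δ^2 ≥ 9/8.
At δ = 1/3: δ+…+δ^2 = 0.4444 < 1.1250.
So cooperation is not sustainable.

No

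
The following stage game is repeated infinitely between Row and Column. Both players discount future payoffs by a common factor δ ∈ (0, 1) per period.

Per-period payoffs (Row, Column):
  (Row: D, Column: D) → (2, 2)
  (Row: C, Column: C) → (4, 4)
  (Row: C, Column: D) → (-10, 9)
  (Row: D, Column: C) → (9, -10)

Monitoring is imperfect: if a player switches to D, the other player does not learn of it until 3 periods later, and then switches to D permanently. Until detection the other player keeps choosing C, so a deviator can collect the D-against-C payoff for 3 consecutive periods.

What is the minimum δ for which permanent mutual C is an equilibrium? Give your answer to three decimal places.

0.894

The best deviation is to choose D for all 3 undetected periods, earning 9 each, then 2 forever once detected.
Deviation value: 9(1−δ^3)/(1−δ) + 2δ^3/(1−δ); cooperation value: 4/(1−δ).
IC: 4 ≥ 9(1−δ^3) + 2δ^3 = 9 − 7δ^3.
So δ^3 ≥ 5/7, giving δ ≥ (5/7)^(1/3) ≈ 0.894.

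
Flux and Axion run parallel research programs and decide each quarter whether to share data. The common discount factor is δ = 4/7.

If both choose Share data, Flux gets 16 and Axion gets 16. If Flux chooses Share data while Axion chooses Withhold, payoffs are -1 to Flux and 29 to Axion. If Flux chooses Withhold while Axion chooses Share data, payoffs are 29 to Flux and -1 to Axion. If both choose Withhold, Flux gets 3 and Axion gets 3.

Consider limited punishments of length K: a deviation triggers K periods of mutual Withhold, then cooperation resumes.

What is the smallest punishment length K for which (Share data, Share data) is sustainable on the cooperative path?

3

IC: δ(1−δ^K)/(1−δ) ≥ (29−16)/(16−3) = 1.
With δ = 4/7: need 1 − δ^K ≥ 1·(1−4/7)/(4/7), i.e. δ^K ≤ 0.2500.
Since (4/7)^2 = 0.3265 and (4/7)^3 = 0.1866, the smallest such K is 3.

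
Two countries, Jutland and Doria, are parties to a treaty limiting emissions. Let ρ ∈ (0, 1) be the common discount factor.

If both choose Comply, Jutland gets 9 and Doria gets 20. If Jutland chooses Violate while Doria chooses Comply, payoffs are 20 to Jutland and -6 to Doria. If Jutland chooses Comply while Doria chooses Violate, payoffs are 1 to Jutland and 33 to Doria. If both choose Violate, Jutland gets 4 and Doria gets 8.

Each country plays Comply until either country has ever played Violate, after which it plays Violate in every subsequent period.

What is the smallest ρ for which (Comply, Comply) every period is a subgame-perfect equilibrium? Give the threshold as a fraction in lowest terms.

Jutland: cooperation gives 9 each period; deviation gives 20 once then 4 forever.
  9/(1−ρ) ≥ 20 + 4ρ/(1−ρ) ⇒ ρ ≥ 11/16.
Doria: cooperation gives 20 each period; deviation gives 33 once then 8 forever.
  ρ ≥ 13/25.
Both must hold, so the binding constraint is Jutland's: ρ ≥ 11/16.

11/16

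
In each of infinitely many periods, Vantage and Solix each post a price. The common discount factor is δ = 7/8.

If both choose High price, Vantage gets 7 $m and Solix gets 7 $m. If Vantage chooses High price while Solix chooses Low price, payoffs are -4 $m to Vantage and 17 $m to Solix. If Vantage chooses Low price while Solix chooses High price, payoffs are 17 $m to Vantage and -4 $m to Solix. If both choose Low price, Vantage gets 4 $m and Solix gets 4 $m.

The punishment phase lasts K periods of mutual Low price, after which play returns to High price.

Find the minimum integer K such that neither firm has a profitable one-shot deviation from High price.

5

IC: δ(1−δ^K)/(1−δ) ≥ (17−7)/(7−4) = 10/3.
With δ = 7/8: need 1 − δ^K ≥ 10/3·(1−7/8)/(7/8), i.e. δ^K ≤ 0.5238.
Since (7/8)^4 = 0.5862 and (7/8)^5 = 0.5129, the smallest such K is 5.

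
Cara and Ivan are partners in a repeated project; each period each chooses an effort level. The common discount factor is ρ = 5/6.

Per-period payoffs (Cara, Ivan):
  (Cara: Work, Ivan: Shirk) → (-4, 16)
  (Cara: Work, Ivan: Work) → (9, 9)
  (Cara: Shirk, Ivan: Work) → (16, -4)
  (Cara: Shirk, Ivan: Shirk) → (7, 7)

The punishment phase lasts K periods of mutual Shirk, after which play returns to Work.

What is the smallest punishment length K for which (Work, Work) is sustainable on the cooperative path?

IC: ρ(1−ρ^K)/(1−ρ) ≥ (16−9)/(9−7) = 7/2.
With ρ = 5/6: need 1 − ρ^K ≥ 7/2·(1−5/6)/(5/6), i.e. ρ^K ≤ 0.3000.
Since (5/6)^6 = 0.3349 and (5/6)^7 = 0.2791, the smallest such K is 7.

7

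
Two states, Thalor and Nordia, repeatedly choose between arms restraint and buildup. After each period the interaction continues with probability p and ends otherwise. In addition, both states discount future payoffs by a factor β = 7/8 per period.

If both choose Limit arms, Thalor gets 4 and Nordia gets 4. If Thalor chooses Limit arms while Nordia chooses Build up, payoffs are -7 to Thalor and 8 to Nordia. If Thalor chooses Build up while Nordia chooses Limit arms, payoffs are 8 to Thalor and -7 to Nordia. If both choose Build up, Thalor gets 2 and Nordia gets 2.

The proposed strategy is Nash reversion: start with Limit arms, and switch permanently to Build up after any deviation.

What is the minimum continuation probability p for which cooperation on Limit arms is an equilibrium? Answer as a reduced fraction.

With continuation probability p and discount β, the effective per-period discount factor is βp.
Grim-trigger IC: βp ≥ (8−4)/(8−2) = 2/3.
So p ≥ (2/3)/(7/8) = 16/21.

16/21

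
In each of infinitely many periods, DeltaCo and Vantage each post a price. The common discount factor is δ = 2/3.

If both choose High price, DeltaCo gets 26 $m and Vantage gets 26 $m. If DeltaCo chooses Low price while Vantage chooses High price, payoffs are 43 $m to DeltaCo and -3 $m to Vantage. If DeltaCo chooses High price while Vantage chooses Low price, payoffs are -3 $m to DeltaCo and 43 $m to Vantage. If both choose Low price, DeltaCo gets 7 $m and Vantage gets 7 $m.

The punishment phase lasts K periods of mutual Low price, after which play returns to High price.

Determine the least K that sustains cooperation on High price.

No profitable deviation requires (26−7)(δ+…+δ^K) ≥ 43−26, i.e. δ+…+δ^K ≥ 17/19 ≈ 0.8947.
With δ = 2/3, the partial sums are K=1: 0.6667, K=2: 1.1111.
K = 2 is the first length at which the sum reaches 0.8947.

2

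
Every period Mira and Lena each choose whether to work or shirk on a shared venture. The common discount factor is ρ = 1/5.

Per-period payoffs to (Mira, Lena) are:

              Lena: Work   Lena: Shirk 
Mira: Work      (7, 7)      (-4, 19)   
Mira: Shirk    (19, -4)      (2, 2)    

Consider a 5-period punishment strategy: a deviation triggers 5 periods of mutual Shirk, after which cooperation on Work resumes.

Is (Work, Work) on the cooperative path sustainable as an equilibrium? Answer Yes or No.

No

A one-shot deviation gives 19 now, then 2 for 5 periods, then back to 7.
Gain from deviating: (19−7) today; loss: (7−2) in each of the next 5 periods.
No-deviation condition: (7−2)(ρ+…+ρ^5) ≥ 19−7, i.e. ρ+…+ρ^5 ≥ 12/5.
At ρ = 1/5: ρ+…+ρ^5 = 0.2499 < 2.4000.
So cooperation is not sustainable.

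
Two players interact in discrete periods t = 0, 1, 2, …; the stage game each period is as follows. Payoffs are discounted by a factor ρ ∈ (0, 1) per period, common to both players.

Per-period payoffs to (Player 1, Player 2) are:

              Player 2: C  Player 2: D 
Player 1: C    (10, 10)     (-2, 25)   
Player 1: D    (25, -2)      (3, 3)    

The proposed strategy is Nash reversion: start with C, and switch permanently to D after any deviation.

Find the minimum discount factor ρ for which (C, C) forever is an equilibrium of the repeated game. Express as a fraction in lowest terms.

15/22

One-period gain from deviating is 25 − 10 = 15. The loss is 10 − 3 = 7 in every subsequent period, with present value 7·ρ/(1−ρ).
Deviation is unprofitable when 7·ρ/(1−ρ) ≥ 15, i.e. ρ/(1−ρ) ≥ 15/7.
Equivalently ρ ≥ 15/(15+7) = 15/22.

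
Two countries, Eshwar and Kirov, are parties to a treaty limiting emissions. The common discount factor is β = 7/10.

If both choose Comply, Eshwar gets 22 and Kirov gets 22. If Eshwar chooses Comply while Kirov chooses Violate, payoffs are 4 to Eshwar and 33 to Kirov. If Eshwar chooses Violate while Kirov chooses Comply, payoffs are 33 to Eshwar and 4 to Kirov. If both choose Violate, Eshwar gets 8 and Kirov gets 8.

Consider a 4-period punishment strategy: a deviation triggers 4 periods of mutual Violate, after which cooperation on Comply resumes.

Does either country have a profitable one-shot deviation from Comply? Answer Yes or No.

Comparing payoff streams over the 5 periods until play realigns: cooperate → 22(1+β+…+β^4); deviate → 33 + 8(β+…+β^4).
Cooperation is sustained iff (22−8)(β+…+β^4) ≥ 33−22.
β+…+β^4 = 7/10·(1−(7/10)^4)/(1−7/10) = 1.7731, and (33−22)/(22−8) = 0.7857.
1.7731 ≥ 0.7857, so cooperation is sustainable.

No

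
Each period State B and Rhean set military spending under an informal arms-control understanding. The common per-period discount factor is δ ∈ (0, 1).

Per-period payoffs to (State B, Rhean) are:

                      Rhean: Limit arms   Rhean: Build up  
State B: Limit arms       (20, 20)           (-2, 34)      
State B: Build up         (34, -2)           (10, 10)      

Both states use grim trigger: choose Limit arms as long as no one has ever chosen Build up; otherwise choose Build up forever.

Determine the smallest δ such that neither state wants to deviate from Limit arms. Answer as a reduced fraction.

Cooperation forever yields 20 each period: 20/(1−δ).
Deviating yields 34 once, then 10 forever: 34 + 10δ/(1−δ).
No profitable deviation requires 20/(1−δ) ≥ 34 + 10δ/(1−δ).
Multiplying by (1−δ): 20 ≥ 34(1−δ) + 10δ = 34 − 24δ.
So 24δ ≥ 14, i.e. δ ≥ 14/24 = 7/12.

7/12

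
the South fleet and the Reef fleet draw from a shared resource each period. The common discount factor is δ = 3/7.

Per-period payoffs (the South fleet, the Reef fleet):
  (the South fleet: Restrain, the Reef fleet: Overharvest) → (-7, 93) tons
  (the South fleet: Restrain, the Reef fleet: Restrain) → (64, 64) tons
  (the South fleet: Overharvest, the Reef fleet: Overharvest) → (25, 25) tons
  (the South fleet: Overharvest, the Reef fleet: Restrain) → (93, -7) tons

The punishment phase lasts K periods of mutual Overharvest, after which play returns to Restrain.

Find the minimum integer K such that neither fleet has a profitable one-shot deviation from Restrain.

IC: δ(1−δ^K)/(1−δ) ≥ (93−64)/(64−25) = 29/39.
With δ = 3/7: need 1 − δ^K ≥ 29/39·(1−3/7)/(3/7), i.e. δ^K ≤ 0.0085.
Since (3/7)^5 = 0.0145 and (3/7)^6 = 0.0062, the smallest such K is 6.

6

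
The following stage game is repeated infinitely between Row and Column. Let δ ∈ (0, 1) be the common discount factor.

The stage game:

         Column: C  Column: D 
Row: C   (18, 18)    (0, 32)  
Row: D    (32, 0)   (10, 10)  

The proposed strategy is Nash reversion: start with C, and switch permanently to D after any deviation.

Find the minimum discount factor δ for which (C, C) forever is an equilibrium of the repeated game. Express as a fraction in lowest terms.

One-period gain from deviating is 32 − 18 = 14. The loss is 18 − 10 = 8 in every subsequent period, with present value 8·δ/(1−δ).
Deviation is unprofitable when 8·δ/(1−δ) ≥ 14, i.e. δ/(1−δ) ≥ 7/4.
Equivalently δ ≥ 14/(14+8) = 7/11.

7/11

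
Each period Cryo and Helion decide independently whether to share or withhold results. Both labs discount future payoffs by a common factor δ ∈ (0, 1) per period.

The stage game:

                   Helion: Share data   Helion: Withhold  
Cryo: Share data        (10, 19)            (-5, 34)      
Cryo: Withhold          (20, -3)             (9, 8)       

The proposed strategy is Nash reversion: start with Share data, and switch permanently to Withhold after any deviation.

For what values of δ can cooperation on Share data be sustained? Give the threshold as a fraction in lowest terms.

10/11

Cryo: cooperation gives 10 each period; deviation gives 20 once then 9 forever.
  10/(1−δ) ≥ 20 + 9δ/(1−δ) ⇒ δ ≥ 10/11.
Helion: cooperation gives 19 each period; deviation gives 34 once then 8 forever.
  δ ≥ 15/26.
Both must hold, so the binding constraint is Cryo's: δ ≥ 10/11.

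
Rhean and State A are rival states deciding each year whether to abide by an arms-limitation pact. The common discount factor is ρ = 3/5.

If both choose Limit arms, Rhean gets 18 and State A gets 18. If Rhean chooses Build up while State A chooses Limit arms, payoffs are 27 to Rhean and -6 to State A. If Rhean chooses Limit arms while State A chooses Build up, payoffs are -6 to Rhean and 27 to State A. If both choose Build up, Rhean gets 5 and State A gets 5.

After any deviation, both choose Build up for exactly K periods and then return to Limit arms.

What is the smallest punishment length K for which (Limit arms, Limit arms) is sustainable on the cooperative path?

Need Σ_{k=1}^{K} ρ^k ≥ (27−18)/(18−5) = 0.6923 at ρ = 3/5.
At K = 1 the sum is 0.6000 < 0.6923; at K = 2 it is 0.9600 ≥ 0.6923.
So the minimum punishment length is K = 2.

2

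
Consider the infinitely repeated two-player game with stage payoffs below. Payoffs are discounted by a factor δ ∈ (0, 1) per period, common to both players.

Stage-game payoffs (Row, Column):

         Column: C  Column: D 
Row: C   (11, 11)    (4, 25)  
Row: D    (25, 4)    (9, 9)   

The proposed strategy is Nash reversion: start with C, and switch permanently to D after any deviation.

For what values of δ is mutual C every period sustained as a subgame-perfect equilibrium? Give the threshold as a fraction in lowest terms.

11/(1−δ) ≥ 25 + 9δ/(1−δ)
11 ≥ 25 − 16δ
δ ≥ 14/16 = 7/8.

7/8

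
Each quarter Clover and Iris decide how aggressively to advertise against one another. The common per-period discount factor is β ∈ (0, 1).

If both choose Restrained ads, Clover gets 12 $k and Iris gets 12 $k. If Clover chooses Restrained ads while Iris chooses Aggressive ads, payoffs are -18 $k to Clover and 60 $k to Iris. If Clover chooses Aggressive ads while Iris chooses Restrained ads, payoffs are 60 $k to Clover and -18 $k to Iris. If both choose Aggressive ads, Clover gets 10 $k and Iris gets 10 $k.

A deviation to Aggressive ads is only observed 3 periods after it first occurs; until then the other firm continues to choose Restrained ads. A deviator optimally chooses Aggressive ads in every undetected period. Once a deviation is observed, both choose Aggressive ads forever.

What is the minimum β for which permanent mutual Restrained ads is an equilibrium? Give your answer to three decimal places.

A deviator earns 60 for 3 periods, then 10 forever; cooperating earns 12 forever. Multiplying the IC by (1−β):
12 ≥ 60(1−β^3) + 10β^3, so 50·β^3 ≥ 48 and β^3 ≥ 24/25.
β ≥ (24/25)^(1/3) ≈ 0.986.

0.986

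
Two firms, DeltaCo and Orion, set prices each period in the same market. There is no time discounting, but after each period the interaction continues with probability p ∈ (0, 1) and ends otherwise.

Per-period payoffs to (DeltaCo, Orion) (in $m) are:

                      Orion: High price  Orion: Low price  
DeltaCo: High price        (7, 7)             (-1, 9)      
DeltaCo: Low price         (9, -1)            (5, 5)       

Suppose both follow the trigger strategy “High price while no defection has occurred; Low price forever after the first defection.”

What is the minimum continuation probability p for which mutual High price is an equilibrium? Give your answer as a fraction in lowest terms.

Expected cooperation value is 7 + p·7 + p²·7 + … = 7/(1−p); deviation gives 9 + p·5/(1−p).
7 ≥ 9(1−p) + 5p ⇒ 4p ≥ 2 ⇒ p ≥ 2/4 = 1/2.

1/2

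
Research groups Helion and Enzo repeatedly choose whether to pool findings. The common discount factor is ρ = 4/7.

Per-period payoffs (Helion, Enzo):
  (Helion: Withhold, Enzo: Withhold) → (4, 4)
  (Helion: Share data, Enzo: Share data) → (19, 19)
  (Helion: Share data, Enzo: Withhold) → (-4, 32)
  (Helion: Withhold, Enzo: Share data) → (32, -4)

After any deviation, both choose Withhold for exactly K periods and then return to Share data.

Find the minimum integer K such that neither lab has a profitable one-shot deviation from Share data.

Need Σ_{k=1}^{K} ρ^k ≥ (32−19)/(19−4) = 0.8667 at ρ = 4/7.
At K = 1 the sum is 0.5714 < 0.8667; at K = 2 it is 0.8980 ≥ 0.8667.
So the minimum punishment length is K = 2.

2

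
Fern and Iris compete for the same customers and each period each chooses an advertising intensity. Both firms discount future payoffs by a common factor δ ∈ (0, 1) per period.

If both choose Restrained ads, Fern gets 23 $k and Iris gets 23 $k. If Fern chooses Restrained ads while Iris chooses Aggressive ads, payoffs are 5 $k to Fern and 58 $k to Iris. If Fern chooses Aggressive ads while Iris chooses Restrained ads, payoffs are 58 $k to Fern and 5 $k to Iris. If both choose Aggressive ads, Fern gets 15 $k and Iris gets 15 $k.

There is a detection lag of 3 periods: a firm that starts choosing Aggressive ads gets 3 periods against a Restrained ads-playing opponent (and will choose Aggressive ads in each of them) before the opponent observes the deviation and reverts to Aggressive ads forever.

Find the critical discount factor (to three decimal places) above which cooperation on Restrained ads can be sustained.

0.934

A deviator earns 58 for 3 periods, then 15 forever; cooperating earns 23 forever. Multiplying the IC by (1−δ):
23 ≥ 58(1−δ^3) + 15δ^3, so 43·δ^3 ≥ 35 and δ^3 ≥ 35/43.
δ ≥ (35/43)^(1/3) ≈ 0.934.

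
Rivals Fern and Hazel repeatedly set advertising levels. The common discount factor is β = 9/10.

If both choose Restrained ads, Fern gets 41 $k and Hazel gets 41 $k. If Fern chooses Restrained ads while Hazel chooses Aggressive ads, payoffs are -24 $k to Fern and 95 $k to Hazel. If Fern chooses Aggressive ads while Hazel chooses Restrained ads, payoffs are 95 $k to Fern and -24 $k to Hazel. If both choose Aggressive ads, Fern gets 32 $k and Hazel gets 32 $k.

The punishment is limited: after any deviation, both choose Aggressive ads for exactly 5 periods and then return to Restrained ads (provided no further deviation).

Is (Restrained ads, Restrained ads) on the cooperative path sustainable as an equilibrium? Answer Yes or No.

No

IC: β+…+β^5 ≥ (95−41)/(41−32) = 6.
At β = 9/10: partial sum = 3.6856 < 6.0000. Cooperation not sustainable.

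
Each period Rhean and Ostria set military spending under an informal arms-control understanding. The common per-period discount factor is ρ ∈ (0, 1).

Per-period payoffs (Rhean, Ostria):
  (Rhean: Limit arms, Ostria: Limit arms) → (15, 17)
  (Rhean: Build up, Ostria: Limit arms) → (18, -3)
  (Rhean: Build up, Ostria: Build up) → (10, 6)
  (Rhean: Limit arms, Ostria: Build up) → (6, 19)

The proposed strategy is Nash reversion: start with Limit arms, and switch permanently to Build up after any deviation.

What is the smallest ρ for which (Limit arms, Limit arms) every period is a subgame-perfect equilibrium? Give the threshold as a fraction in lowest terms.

3/8

Rhean's threshold: (18−15)/(18−10) = 3/8.
Ostria's threshold: (19−17)/(19−6) = 2/13.
3/8 > 2/13, so Rhean binds and ρ* = 3/8.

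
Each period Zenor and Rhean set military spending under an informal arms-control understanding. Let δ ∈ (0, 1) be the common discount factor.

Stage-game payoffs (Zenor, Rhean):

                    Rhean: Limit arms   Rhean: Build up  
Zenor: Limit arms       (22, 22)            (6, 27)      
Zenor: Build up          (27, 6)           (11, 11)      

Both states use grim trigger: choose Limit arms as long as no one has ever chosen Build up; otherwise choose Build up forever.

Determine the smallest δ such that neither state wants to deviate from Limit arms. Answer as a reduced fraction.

5/16

22/(1−δ) ≥ 27 + 11δ/(1−δ)
22 ≥ 27 − 16δ
δ ≥ 5/16.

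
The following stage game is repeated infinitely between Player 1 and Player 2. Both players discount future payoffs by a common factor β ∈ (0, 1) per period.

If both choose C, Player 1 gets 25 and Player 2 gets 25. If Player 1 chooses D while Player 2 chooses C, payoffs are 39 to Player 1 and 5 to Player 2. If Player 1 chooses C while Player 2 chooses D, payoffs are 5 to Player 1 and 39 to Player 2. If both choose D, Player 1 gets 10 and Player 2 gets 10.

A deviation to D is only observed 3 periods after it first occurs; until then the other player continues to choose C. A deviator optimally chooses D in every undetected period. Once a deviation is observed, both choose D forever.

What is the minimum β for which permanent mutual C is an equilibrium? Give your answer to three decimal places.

0.784

The best deviation is to choose D for all 3 undetected periods, earning 39 each, then 10 forever once detected.
Deviation value: 39(1−β^3)/(1−β) + 10β^3/(1−β); cooperation value: 25/(1−β).
IC: 25 ≥ 39(1−β^3) + 10β^3 = 39 − 29β^3.
So β^3 ≥ 14/29, giving β ≥ (14/29)^(1/3) ≈ 0.784.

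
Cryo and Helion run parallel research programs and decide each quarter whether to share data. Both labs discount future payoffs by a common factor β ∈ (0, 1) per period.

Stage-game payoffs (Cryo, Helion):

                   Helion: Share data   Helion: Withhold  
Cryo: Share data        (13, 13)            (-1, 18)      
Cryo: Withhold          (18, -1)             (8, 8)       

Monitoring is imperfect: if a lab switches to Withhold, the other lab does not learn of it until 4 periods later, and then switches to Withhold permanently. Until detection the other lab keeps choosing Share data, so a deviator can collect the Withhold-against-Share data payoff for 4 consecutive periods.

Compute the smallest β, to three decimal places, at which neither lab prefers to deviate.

0.841

A deviator earns 18 for 4 periods, then 8 forever; cooperating earns 13 forever. Multiplying the IC by (1−β):
13 ≥ 18(1−β^4) + 8β^4, so 10·β^4 ≥ 5 and β^4 ≥ 1/2.
β ≥ (1/2)^(1/4) ≈ 0.841.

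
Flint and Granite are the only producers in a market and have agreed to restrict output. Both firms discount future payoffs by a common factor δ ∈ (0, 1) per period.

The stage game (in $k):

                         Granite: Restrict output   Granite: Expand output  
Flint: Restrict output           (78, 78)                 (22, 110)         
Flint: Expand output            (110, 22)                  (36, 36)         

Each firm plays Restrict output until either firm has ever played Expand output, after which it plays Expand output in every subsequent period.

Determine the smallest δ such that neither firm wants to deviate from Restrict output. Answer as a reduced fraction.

Cooperation forever yields 78 each period: 78/(1−δ).
Deviating yields 110 once, then 36 forever: 110 + 36δ/(1−δ).
No profitable deviation requires 78/(1−δ) ≥ 110 + 36δ/(1−δ).
Multiplying by (1−δ): 78 ≥ 110(1−δ) + 36δ = 110 − 74δ.
So 74δ ≥ 32, i.e. δ ≥ 32/74 = 16/37.

16/37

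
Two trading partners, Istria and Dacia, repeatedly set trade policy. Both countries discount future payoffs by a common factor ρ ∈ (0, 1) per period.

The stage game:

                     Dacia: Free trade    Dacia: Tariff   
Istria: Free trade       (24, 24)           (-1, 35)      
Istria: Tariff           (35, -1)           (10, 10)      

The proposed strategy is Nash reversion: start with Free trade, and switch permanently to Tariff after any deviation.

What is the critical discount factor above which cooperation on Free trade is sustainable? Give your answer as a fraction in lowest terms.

One-period gain from deviating is 35 − 24 = 11. The loss is 24 − 10 = 14 in every subsequent period, with present value 14·ρ/(1−ρ).
Deviation is unprofitable when 14·ρ/(1−ρ) ≥ 11, i.e. ρ/(1−ρ) ≥ 11/14.
Equivalently ρ ≥ 11/(11+14) = 11/25.

11/25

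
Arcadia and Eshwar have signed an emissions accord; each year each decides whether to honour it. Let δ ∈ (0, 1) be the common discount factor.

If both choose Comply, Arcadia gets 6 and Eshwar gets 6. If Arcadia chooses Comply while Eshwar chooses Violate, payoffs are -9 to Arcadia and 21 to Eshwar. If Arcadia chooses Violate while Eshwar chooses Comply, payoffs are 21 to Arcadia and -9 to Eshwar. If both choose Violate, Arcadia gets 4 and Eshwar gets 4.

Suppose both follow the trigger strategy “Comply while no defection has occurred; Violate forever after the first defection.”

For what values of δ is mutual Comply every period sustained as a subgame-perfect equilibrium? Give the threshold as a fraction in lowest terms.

Cooperation forever yields 6 each period: 6/(1−δ).
Deviating yields 21 once, then 4 forever: 21 + 4δ/(1−δ).
No profitable deviation requires 6/(1−δ) ≥ 21 + 4δ/(1−δ).
Multiplying by (1−δ): 6 ≥ 21(1−δ) + 4δ = 21 − 17δ.
So 17δ ≥ 15, i.e. δ ≥ 15/17.

15/17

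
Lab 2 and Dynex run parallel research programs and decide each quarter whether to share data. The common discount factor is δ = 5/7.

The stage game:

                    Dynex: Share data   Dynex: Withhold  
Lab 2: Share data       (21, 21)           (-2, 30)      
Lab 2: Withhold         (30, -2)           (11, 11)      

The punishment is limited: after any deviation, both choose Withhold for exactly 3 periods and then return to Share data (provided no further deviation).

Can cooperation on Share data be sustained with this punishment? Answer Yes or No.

Yes

IC: δ+…+δ^3 ≥ (30−21)/(21−11) = 9/10.
At δ = 5/7: partial sum = 1.5889 ≥ 0.9000. Cooperation sustainable.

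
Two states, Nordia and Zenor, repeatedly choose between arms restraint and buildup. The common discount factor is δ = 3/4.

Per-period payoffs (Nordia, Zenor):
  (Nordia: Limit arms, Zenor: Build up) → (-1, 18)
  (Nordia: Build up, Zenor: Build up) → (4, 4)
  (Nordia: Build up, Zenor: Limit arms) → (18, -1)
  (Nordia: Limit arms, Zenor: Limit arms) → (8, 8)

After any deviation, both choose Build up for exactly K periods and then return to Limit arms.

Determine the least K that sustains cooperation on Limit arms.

No profitable deviation requires (8−4)(δ+…+δ^K) ≥ 18−8, i.e. δ+…+δ^K ≥ 5/2 ≈ 2.5000.
With δ = 3/4, the partial sums are K=1: 0.7500, K=2: 1.3125, …, K=5: 2.2881, K=6: 2.4661, K=7: 2.5995.
K = 7 is the first length at which the sum reaches 2.5000.

7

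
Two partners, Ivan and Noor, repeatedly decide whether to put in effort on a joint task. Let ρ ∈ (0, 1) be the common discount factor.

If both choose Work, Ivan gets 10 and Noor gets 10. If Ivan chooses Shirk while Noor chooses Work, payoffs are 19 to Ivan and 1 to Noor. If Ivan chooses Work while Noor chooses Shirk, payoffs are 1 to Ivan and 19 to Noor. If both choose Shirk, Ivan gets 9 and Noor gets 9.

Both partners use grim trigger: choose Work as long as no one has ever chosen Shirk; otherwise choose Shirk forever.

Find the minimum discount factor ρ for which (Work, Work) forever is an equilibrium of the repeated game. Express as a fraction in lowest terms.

One-period gain from deviating is 19 − 10 = 9. The loss is 10 − 9 = 1 in every subsequent period, with present value 1·ρ/(1−ρ).
Deviation is unprofitable when 1·ρ/(1−ρ) ≥ 9, i.e. ρ/(1−ρ) ≥ 9.
Equivalently ρ ≥ 9/(9+1) = 9/10.

9/10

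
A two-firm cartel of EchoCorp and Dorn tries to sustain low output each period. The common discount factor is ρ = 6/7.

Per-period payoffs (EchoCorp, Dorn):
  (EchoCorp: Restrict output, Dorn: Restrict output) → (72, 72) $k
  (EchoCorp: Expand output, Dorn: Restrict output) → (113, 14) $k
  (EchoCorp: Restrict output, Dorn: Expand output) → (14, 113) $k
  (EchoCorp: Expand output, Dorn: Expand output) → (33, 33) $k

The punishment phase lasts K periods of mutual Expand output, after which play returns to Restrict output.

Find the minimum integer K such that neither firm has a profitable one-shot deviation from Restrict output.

Need Σ_{k=1}^{K} ρ^k ≥ (113−72)/(72−33) = 1.0513 at ρ = 6/7.
At K = 1 the sum is 0.8571 < 1.0513; at K = 2 it is 1.5918 ≥ 1.0513.
So the minimum punishment length is K = 2.

2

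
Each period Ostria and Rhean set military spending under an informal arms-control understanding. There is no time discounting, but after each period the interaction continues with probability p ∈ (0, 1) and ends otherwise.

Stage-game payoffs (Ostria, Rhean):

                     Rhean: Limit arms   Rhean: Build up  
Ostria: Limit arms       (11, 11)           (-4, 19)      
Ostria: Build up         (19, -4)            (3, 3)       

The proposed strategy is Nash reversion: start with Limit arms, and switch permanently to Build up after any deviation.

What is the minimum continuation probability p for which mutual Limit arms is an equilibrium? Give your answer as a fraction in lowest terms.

Expected cooperation value is 11 + p·11 + p²·11 + … = 11/(1−p); deviation gives 19 + p·3/(1−p).
11 ≥ 19(1−p) + 3p ⇒ 16p ≥ 8 ⇒ p ≥ 8/16 = 1/2.

1/2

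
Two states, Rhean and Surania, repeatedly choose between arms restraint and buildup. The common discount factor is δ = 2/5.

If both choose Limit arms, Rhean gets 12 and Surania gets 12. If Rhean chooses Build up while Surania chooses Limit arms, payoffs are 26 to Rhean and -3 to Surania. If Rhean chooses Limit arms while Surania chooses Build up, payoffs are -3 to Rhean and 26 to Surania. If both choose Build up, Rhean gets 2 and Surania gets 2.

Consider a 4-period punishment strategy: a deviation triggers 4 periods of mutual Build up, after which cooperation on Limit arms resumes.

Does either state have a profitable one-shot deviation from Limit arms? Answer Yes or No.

Comparing payoff streams over the 5 periods until play realigns: cooperate → 12(1+δ+…+δ^4); deviate → 26 + 2(δ+…+δ^4).
Cooperation is sustained iff (12−2)(δ+…+δ^4) ≥ 26−12.
δ+…+δ^4 = 2/5·(1−(2/5)^4)/(1−2/5) = 0.6496, and (26−12)/(12−2) = 1.4000.
0.6496 < 1.4000, so cooperation is not sustainable.

Yes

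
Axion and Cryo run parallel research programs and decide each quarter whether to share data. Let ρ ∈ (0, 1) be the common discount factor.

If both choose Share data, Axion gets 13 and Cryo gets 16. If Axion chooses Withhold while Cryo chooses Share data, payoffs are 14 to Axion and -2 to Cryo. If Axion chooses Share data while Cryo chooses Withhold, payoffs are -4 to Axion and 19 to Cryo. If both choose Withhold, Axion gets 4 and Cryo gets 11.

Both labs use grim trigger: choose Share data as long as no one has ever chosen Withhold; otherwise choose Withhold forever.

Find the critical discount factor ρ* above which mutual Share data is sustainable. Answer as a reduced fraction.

3/8

Axion: cooperation gives 13 each period; deviation gives 14 once then 4 forever.
  13/(1−ρ) ≥ 14 + 4ρ/(1−ρ) ⇒ ρ ≥ 1/10.
Cryo: cooperation gives 16 each period; deviation gives 19 once then 11 forever.
  ρ ≥ 3/8.
Both must hold, so the binding constraint is Cryo's: ρ ≥ 3/8.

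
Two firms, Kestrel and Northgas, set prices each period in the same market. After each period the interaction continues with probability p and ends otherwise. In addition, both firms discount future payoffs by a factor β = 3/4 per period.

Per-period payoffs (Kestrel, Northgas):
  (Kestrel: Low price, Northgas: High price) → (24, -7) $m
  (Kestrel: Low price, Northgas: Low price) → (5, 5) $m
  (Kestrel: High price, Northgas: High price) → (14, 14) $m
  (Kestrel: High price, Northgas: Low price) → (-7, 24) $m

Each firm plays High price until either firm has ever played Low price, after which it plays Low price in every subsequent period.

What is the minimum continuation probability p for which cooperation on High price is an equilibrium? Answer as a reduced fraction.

With continuation probability p and discount β, the effective per-period discount factor is βp.
Grim-trigger IC: βp ≥ (24−14)/(24−5) = 10/19.
So p ≥ (10/19)/(3/4) = 40/57.

40/57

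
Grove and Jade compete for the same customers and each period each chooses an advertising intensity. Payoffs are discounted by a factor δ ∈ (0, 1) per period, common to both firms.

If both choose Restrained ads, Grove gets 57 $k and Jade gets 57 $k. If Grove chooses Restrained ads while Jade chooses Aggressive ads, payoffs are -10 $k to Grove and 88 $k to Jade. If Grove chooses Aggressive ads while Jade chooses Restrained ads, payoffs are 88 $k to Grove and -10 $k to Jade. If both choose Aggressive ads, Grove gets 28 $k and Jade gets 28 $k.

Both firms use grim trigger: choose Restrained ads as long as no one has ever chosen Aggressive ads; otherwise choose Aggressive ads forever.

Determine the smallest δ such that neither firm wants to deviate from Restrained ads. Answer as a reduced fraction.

Under grim trigger the critical discount factor is (T−C)/(T−P) with T = 88, C = 57, P = 28.
δ* = (88−57)/(88−28) = 31/60.

31/60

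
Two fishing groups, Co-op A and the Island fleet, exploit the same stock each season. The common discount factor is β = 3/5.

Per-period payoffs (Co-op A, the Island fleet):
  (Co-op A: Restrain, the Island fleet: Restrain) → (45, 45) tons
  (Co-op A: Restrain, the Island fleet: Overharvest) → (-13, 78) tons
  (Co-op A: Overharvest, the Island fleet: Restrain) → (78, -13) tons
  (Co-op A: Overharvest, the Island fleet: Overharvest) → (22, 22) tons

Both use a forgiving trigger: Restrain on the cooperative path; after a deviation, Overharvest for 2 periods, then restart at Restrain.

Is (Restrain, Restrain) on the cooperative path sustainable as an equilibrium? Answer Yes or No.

No

Comparing payoff streams over the 3 periods until play realigns: cooperate → 45(1+β+…+β^2); deviate → 78 + 22(β+…+β^2).
Cooperation is sustained iff (45−22)(β+…+β^2) ≥ 78−45.
β+…+β^2 = 3/5·(1−(3/5)^2)/(1−3/5) = 0.9600, and (78−45)/(45−22) = 1.4348.
0.9600 < 1.4348, so cooperation is not sustainable.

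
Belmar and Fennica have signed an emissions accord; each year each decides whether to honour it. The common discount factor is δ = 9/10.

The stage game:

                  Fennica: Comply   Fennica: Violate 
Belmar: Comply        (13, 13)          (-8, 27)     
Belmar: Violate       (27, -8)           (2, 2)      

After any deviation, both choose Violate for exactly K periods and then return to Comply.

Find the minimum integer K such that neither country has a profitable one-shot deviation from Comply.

Need Σ_{k=1}^{K} δ^k ≥ (27−13)/(13−2) = 1.2727 at δ = 9/10.
At K = 1 the sum is 0.9000 < 1.2727; at K = 2 it is 1.7100 ≥ 1.2727.
So the minimum punishment length is K = 2.

2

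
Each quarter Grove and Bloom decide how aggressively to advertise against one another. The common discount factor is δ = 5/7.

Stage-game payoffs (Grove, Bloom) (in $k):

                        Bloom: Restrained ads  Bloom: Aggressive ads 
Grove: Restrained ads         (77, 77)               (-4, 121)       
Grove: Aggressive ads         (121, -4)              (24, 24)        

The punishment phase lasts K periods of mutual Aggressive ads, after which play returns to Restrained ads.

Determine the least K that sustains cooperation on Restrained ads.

2

No profitable deviation requires (77−24)(δ+…+δ^K) ≥ 121−77, i.e. δ+…+δ^K ≥ 44/53 ≈ 0.8302.
With δ = 5/7, the partial sums are K=1: 0.7143, K=2: 1.2245.
K = 2 is the first length at which the sum reaches 0.8302.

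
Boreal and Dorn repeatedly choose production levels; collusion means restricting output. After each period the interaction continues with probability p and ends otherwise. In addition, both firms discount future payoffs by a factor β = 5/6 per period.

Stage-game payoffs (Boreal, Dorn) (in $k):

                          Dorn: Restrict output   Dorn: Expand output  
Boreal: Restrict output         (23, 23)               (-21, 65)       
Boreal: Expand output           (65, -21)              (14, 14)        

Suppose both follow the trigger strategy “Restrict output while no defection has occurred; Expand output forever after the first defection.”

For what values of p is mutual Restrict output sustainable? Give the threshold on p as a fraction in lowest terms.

Expected continuation weight on next period's payoff is β·p = 5/6·p, which plays the role of the discount factor.
Cooperation requires 5/6·p ≥ (65−23)/(65−14) = 14/17, hence p ≥ 84/85.

84/85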